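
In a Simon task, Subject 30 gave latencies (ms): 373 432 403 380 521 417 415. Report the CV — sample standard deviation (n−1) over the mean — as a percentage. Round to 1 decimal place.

11.7%

n = 7, Σ = 2941, M = 420.1429
Σ(x−M)² = 14476.857; s = √(14476.857/6) = 49.1204
CV = 49.1204 / 420.1429 = 0.11691 = 11.691%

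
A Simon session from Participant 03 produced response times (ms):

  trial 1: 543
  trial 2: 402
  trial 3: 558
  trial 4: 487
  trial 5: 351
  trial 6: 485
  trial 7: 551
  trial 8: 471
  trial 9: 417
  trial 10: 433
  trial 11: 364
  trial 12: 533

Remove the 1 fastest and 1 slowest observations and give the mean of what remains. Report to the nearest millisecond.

Sorted: 351, 364, 402, 417, 433, 471, 485, 487, 533, 543, 551, 558
Drop lowest 1 (351) and highest 1 (558)
Remaining (n=10): Σ = 4686, mean = 4686/10 = 468.600

469 ms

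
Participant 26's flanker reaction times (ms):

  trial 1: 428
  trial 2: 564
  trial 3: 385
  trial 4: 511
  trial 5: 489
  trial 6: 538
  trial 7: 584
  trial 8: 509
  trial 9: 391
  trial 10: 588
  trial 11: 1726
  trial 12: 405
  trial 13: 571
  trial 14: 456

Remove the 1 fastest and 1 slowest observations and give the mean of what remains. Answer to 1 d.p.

502.8 ms

Sorted: 385, 391, 405, 428, 456, 489, 509, 511, 538, 564, 571, 584, 588, 1726
Drop lowest 1 (385) and highest 1 (1726)
Remaining (n=12): Σ = 6034, mean = 6034/12 = 502.833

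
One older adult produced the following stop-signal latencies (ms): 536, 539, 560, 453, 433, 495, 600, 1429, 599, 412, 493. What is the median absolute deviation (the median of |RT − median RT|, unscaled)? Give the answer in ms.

Sorted: 412, 433, 453, 493, 495, 536, 539, 560, 599, 600, 1429 → median = 536
|x − 536|: 0, 3, 24, 83, 103, 41, 64, 893, 63, 124, 43
Sorted deviations: 0, 3, 24, 41, 43, 63, 64, 83, 103, 124, 893 → MAD = 63

63 ms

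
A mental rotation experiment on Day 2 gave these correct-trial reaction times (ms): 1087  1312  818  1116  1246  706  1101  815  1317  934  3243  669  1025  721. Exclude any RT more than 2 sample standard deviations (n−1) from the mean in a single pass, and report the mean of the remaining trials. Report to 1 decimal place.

n = 14, ΣRT = 16110, M = 1150.714
Σ(x−M)² = 5348784.86; s = √(5348784.86/13) = 641.440
Cutoffs: 1150.714 ± 2·641.440 → [-132.2, 2433.6]
Outside: 3243 → excluded.
Retained (n=13): Σ = 12867, mean = 12867/13 = 989.769

989.8 ms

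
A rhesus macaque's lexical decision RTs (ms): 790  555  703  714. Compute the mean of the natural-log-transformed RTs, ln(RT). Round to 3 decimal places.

ln(RT): 6.6720, 6.3190, 6.5554, 6.5709
Σ ln(RT) = 26.1172
Mean = 26.1172/4 = 6.52931

6.529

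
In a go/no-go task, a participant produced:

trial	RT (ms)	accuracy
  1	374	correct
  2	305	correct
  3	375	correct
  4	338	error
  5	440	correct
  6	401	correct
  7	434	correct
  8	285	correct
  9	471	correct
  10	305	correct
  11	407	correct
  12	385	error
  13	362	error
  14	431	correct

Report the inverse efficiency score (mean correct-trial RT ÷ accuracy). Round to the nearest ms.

Correct trials (n=11): 374, 305, 375, 440, 401, 434, 285, 471, 305, 407, 431
Mean correct RT = 4228/11 = 384.3636 ms
Proportion correct = 11/14
IES = 384.3636 / (11/14) = 489.190 ms

489 ms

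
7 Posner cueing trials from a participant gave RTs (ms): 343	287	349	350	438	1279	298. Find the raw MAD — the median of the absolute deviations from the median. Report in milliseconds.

51 ms

Sorted: 287, 298, 343, 349, 350, 438, 1279 → median = 349
|x − 349|: 6, 62, 0, 1, 89, 930, 51
Sorted deviations: 0, 1, 6, 51, 62, 89, 930 → MAD = 51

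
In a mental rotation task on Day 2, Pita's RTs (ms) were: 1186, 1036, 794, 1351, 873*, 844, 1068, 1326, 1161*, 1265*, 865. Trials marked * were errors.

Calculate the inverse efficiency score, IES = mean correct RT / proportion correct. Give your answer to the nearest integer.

1456 ms

Correct trials (n=8): 1186, 1036, 794, 1351, 844, 1068, 1326, 865
Mean correct RT = 8470/8 = 1058.7500 ms
Proportion correct = 8/11
IES = 1058.7500 / (8/11) = 1455.781 ms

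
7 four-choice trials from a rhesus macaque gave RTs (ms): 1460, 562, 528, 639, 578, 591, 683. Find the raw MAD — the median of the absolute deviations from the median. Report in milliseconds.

Sorted: 528, 562, 578, 591, 639, 683, 1460 → median = 591
|x − 591|: 869, 29, 63, 48, 13, 0, 92
Sorted deviations: 0, 13, 29, 48, 63, 92, 869 → MAD = 48

48 ms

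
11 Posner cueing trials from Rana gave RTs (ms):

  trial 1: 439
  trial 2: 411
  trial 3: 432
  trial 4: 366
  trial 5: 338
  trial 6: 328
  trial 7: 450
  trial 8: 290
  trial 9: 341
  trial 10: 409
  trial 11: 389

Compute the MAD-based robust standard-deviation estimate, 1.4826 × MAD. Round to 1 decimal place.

71.2 ms

Sorted: 290, 328, 338, 341, 366, 389, 409, 411, 432, 439, 450 → median = 389
|x − 389| sorted: 0, 20, 22, 23, 43, 48, 50, 51, 61, 61, 99 → MAD = 48
Robust SD ≈ 1.4826 × 48 = 71.165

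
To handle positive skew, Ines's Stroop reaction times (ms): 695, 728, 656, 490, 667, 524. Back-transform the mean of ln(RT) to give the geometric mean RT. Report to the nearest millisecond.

620 ms

ln(RT): 6.5439, 6.5903, 6.4862, 6.1944, 6.5028, 6.2615
Mean ln(RT) = 38.5791/6 = 6.42984
Geometric mean = exp(6.42984) = 620.08 ms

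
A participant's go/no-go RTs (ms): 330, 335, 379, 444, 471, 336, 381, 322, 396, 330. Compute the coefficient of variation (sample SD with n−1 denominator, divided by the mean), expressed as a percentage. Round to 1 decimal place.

14.0%

n = 10, Σ = 3724, M = 372.4000
Σ(x−M)² = 24382.400; s = √(24382.400/9) = 52.0495
CV = 52.0495 / 372.4000 = 0.13977 = 13.977%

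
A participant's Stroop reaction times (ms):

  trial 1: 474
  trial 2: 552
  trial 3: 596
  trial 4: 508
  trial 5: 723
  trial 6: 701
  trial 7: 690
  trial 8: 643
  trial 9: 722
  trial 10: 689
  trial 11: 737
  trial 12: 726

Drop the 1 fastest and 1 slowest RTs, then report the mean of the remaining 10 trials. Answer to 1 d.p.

655.0 ms

Sorted: 474, 508, 552, 596, 643, 689, 690, 701, 722, 723, 726, 737
Drop lowest 1 (474) and highest 1 (737)
Remaining (n=10): Σ = 6550, mean = 6550/10 = 655.000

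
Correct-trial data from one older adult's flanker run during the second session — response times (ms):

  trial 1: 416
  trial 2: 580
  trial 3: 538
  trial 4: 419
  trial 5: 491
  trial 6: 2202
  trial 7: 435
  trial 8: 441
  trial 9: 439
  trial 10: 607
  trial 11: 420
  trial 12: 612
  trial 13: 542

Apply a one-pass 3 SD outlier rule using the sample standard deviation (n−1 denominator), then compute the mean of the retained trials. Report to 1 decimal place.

495.0 ms

n = 13, ΣRT = 8142, M = 626.308
Σ(x−M)² = 2754532.77; s = √(2754532.77/12) = 479.108
Cutoffs: 626.308 ± 3·479.108 → [-811.0, 2063.6]
Outside: 2202 → excluded.
Retained (n=12): Σ = 5940, mean = 5940/12 = 495.000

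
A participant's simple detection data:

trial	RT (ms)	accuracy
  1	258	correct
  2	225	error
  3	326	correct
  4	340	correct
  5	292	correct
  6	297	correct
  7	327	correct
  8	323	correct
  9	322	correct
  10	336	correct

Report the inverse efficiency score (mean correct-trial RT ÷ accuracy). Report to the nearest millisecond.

348 ms

Correct trials (n=9): 258, 326, 340, 292, 297, 327, 323, 322, 336
Mean correct RT = 2821/9 = 313.4444 ms
Proportion correct = 9/10
IES = 313.4444 / (9/10) = 348.272 ms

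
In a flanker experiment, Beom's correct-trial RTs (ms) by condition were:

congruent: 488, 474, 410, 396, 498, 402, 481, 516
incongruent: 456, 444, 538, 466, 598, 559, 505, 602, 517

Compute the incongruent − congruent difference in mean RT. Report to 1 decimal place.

62.4 ms

M(congruent) = 3665/8 = 458.125
M(incongruent) = 4685/9 = 520.556
Difference = 520.556 − 458.125 = 62.431 ms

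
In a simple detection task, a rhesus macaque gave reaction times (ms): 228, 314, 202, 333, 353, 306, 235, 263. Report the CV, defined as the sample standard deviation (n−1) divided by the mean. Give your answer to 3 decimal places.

n = 8, Σ = 2234, M = 279.2500
Σ(x−M)² = 21067.500; s = √(21067.500/7) = 54.8602
CV = 54.8602 / 279.2500 = 0.19646

0.196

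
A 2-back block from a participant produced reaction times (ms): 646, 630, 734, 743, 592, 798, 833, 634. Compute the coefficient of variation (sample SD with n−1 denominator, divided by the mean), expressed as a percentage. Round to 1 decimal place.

n = 8, Σ = 5610, M = 701.2500
Σ(x−M)² = 54121.500; s = √(54121.500/7) = 87.9298
CV = 87.9298 / 701.2500 = 0.12539 = 12.539%

12.5%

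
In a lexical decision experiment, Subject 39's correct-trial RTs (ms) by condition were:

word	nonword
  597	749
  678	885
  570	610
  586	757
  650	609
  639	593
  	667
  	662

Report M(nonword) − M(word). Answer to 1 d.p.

M(word) = 3720/6 = 620.000
M(nonword) = 5532/8 = 691.500
Difference = 691.500 − 620.000 = 71.500 ms

71.5 ms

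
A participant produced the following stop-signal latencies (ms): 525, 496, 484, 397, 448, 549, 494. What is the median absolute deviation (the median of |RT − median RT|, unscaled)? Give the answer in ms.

Sorted: 397, 448, 484, 494, 496, 525, 549 → median = 494
|x − 494|: 31, 2, 10, 97, 46, 55, 0
Sorted deviations: 0, 2, 10, 31, 46, 55, 97 → MAD = 31

31 ms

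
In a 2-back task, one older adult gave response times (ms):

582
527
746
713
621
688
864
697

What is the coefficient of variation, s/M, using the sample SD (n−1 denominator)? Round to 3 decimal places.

0.153

n = 8, Σ = 5438, M = 679.7500
Σ(x−M)² = 76147.500; s = √(76147.500/7) = 104.2987
CV = 104.2987 / 679.7500 = 0.15344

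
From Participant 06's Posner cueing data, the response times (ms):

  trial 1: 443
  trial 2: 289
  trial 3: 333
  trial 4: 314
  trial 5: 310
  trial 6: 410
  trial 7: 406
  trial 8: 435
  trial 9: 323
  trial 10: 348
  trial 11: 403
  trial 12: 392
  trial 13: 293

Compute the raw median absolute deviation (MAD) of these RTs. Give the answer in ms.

55 ms

Sorted: 289, 293, 310, 314, 323, 333, 348, 392, 403, 406, 410, 435, 443 → median = 348
|x − 348|: 95, 59, 15, 34, 38, 62, 58, 87, 25, 0, 55, 44, 55
Sorted deviations: 0, 15, 25, 34, 38, 44, 55, 55, 58, 59, 62, 87, 95 → MAD = 55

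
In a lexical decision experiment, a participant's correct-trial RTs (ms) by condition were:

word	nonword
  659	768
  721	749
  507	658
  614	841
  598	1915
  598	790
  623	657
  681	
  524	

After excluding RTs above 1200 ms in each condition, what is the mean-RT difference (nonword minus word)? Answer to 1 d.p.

nonword: exclude 1915
M(word) = 5525/9 = 613.889
M(nonword) = 4463/6 = 743.833
Difference = 743.833 − 613.889 = 129.944 ms

129.9 ms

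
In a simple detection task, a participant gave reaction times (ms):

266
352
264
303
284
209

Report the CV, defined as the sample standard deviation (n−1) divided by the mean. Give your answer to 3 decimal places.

0.169

n = 6, Σ = 1678, M = 279.6667
Σ(x−M)² = 11221.333; s = √(11221.333/5) = 47.3737
CV = 47.3737 / 279.6667 = 0.16939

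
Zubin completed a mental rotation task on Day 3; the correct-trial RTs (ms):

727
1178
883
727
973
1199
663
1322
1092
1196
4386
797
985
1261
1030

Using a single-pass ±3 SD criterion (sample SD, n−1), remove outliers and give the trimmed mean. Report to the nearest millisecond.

1002 ms

n = 15, ΣRT = 18419, M = 1227.933
Σ(x−M)² = 11295040.93; s = √(11295040.93/14) = 898.214
Cutoffs: 1227.933 ± 3·898.214 → [-1466.7, 3922.6]
Outside: 4386 → excluded.
Retained (n=14): Σ = 14033, mean = 14033/14 = 1002.357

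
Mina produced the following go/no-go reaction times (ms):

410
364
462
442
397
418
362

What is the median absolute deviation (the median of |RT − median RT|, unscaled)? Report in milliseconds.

32 ms

Sorted: 362, 364, 397, 410, 418, 442, 462 → median = 410
|x − 410|: 0, 46, 52, 32, 13, 8, 48
Sorted deviations: 0, 8, 13, 32, 46, 48, 52 → MAD = 32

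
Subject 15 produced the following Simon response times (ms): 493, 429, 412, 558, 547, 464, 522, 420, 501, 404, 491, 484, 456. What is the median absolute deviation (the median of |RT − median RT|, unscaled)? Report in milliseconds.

Sorted: 404, 412, 420, 429, 456, 464, 484, 491, 493, 501, 522, 547, 558 → median = 484
|x − 484|: 9, 55, 72, 74, 63, 20, 38, 64, 17, 80, 7, 0, 28
Sorted deviations: 0, 7, 9, 17, 20, 28, 38, 55, 63, 64, 72, 74, 80 → MAD = 38

38 ms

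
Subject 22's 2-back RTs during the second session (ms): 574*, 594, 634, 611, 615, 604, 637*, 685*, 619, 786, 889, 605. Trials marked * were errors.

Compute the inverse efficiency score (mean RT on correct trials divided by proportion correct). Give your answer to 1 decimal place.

Correct trials (n=9): 594, 634, 611, 615, 604, 619, 786, 889, 605
Mean correct RT = 5957/9 = 661.8889 ms
Proportion correct = 9/12
IES = 661.8889 / (9/12) = 882.519 ms

882.5 ms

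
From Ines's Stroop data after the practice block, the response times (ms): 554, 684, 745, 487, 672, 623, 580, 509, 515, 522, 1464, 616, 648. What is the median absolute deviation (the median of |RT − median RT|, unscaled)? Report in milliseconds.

68 ms

Sorted: 487, 509, 515, 522, 554, 580, 616, 623, 648, 672, 684, 745, 1464 → median = 616
|x − 616|: 62, 68, 129, 129, 56, 7, 36, 107, 101, 94, 848, 0, 32
Sorted deviations: 0, 7, 32, 36, 56, 62, 68, 94, 101, 107, 129, 129, 848 → MAD = 68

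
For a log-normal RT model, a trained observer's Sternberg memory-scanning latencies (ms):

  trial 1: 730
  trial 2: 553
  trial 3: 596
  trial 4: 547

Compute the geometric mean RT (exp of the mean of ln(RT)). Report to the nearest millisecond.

ln(RT): 6.5930, 6.3154, 6.3902, 6.3044
Mean ln(RT) = 25.6031/4 = 6.40077
Geometric mean = exp(6.40077) = 602.31 ms

602 ms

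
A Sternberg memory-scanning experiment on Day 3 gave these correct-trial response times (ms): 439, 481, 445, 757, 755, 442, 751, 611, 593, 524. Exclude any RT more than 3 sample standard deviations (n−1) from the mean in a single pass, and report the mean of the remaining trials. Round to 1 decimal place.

579.8 ms

n = 10, ΣRT = 5798, M = 579.800
Σ(x−M)² = 162411.60; s = √(162411.60/9) = 134.334
Cutoffs: 579.800 ± 3·134.334 → [176.8, 982.8]
No RTs fall outside the cutoffs; all 10 retained. Mean = 5798/10 = 579.800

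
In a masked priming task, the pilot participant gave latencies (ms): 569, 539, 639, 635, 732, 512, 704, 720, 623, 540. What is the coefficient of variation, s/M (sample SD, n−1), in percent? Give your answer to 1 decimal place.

n = 10, Σ = 6213, M = 621.3000
Σ(x−M)² = 57404.100; s = √(57404.100/9) = 79.8638
CV = 79.8638 / 621.3000 = 0.12854 = 12.854%

12.9%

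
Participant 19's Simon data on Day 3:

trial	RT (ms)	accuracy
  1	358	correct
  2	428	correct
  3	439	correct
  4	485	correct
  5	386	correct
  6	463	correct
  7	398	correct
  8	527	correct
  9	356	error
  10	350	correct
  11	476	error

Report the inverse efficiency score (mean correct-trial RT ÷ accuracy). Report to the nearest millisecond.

Correct trials (n=9): 358, 428, 439, 485, 386, 463, 398, 527, 350
Mean correct RT = 3834/9 = 426.0000 ms
Proportion correct = 9/11
IES = 426.0000 / (9/11) = 520.667 ms

521 ms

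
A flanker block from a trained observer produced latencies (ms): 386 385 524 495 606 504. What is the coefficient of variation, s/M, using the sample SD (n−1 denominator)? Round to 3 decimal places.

0.177

n = 6, Σ = 2900, M = 483.3333
Σ(x−M)² = 36407.333; s = √(36407.333/5) = 85.3315
CV = 85.3315 / 483.3333 = 0.17655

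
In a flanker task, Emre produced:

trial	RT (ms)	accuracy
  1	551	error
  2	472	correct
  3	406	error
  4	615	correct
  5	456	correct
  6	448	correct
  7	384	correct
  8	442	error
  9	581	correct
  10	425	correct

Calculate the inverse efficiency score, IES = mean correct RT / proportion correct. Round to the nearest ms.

690 ms

Correct trials (n=7): 472, 615, 456, 448, 384, 581, 425
Mean correct RT = 3381/7 = 483.0000 ms
Proportion correct = 7/10
IES = 483.0000 / (7/10) = 690.000 ms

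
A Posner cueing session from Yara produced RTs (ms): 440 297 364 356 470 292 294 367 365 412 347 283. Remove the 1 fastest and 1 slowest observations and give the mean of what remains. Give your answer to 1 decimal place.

Sorted: 283, 292, 294, 297, 347, 356, 364, 365, 367, 412, 440, 470
Drop lowest 1 (283) and highest 1 (470)
Remaining (n=10): Σ = 3534, mean = 3534/10 = 353.400

353.4 ms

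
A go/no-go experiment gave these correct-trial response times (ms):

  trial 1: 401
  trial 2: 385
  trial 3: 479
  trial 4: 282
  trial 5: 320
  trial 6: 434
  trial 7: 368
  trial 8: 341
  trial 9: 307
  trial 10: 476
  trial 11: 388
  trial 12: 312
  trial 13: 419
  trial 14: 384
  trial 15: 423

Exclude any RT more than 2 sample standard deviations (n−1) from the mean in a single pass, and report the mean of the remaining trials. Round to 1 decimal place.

n = 15, ΣRT = 5719, M = 381.267
Σ(x−M)² = 50646.93; s = √(50646.93/14) = 60.147
Cutoffs: 381.267 ± 2·60.147 → [261.0, 501.6]
No RTs fall outside the cutoffs; all 15 retained. Mean = 5719/15 = 381.267

381.3 ms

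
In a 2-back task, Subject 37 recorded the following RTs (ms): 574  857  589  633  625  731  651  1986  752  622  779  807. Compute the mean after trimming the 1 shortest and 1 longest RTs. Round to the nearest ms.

Sorted: 574, 589, 622, 625, 633, 651, 731, 752, 779, 807, 857, 1986
Drop lowest 1 (574) and highest 1 (1986)
Remaining (n=10): Σ = 7046, mean = 7046/10 = 704.600

705 ms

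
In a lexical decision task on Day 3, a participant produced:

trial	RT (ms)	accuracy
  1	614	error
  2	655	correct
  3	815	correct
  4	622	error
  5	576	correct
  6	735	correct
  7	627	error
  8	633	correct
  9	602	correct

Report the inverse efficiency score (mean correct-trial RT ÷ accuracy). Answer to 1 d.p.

Correct trials (n=6): 655, 815, 576, 735, 633, 602
Mean correct RT = 4016/6 = 669.3333 ms
Proportion correct = 6/9
IES = 669.3333 / (6/9) = 1004.000 ms

1004.0 ms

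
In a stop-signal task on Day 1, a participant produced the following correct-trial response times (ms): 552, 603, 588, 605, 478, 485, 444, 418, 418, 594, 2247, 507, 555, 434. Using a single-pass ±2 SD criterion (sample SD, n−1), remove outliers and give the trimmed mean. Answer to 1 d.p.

513.9 ms

n = 14, ΣRT = 8928, M = 637.714
Σ(x−M)² = 2852136.86; s = √(2852136.86/13) = 468.396
Cutoffs: 637.714 ± 2·468.396 → [-299.1, 1574.5]
Outside: 2247 → excluded.
Retained (n=13): Σ = 6681, mean = 6681/13 = 513.923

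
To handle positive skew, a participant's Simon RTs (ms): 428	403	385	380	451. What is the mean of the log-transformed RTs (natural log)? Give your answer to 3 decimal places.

6.013

ln(RT): 6.0591, 5.9989, 5.9532, 5.9402, 6.1115
Σ ln(RT) = 30.0629
Mean = 30.0629/5 = 6.01259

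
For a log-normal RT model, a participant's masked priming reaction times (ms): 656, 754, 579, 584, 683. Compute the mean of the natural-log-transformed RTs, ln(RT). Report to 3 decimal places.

ln(RT): 6.4862, 6.6254, 6.3613, 6.3699, 6.5265
Σ ln(RT) = 32.3693
Mean = 32.3693/5 = 6.47385

6.474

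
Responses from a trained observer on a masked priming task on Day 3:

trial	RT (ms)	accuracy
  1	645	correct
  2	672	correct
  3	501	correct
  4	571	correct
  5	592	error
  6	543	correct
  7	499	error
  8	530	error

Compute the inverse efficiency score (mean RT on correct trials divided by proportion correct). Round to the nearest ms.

938 ms

Correct trials (n=5): 645, 672, 501, 571, 543
Mean correct RT = 2932/5 = 586.4000 ms
Proportion correct = 5/8
IES = 586.4000 / (5/8) = 938.240 ms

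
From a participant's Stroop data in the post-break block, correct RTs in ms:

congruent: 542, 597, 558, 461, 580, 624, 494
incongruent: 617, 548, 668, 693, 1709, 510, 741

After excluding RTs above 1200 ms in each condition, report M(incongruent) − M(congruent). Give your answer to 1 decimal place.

incongruent: exclude 1709
M(congruent) = 3856/7 = 550.857
M(incongruent) = 3777/6 = 629.500
Difference = 629.500 − 550.857 = 78.643 ms

78.6 ms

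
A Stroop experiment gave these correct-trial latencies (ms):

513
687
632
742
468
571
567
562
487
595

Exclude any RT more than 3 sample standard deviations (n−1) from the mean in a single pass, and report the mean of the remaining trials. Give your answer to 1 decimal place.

582.4 ms

n = 10, ΣRT = 5824, M = 582.400
Σ(x−M)² = 66820.40; s = √(66820.40/9) = 86.165
Cutoffs: 582.400 ± 3·86.165 → [323.9, 840.9]
No RTs fall outside the cutoffs; all 10 retained. Mean = 5824/10 = 582.400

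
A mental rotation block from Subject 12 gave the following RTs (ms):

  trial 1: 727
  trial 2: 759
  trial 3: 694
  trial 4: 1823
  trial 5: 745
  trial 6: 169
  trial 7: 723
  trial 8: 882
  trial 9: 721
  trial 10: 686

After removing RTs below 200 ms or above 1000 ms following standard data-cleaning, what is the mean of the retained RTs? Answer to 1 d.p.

Excluded: 169, 1823
Retained (n=8): Σ = 5937
Mean = 5937/8 = 742.1250

742.1 ms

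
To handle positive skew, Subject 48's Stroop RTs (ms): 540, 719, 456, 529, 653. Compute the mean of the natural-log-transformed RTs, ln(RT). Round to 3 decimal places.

ln(RT): 6.2916, 6.5779, 6.1225, 6.2710, 6.4816
Σ ln(RT) = 31.7445
Mean = 31.7445/5 = 6.34890

6.349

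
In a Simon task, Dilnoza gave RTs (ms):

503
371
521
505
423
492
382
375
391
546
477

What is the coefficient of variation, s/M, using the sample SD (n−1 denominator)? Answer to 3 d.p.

n = 11, Σ = 4986, M = 453.2727
Σ(x−M)² = 43166.182; s = √(43166.182/10) = 65.7010
CV = 65.7010 / 453.2727 = 0.14495

0.145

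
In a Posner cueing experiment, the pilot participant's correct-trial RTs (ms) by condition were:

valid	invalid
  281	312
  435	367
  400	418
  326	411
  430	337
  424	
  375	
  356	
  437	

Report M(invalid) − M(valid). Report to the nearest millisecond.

-16 ms

M(valid) = 3464/9 = 384.889
M(invalid) = 1845/5 = 369.000
Difference = 369.000 − 384.889 = -15.889 ms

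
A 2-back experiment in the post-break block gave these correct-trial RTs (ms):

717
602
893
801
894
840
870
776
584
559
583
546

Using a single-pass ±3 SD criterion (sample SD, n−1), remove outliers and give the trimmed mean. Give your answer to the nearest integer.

n = 12, ΣRT = 8665, M = 722.083
Σ(x−M)² = 214144.92; s = √(214144.92/11) = 139.527
Cutoffs: 722.083 ± 3·139.527 → [303.5, 1140.7]
No RTs fall outside the cutoffs; all 12 retained. Mean = 8665/12 = 722.083

722 ms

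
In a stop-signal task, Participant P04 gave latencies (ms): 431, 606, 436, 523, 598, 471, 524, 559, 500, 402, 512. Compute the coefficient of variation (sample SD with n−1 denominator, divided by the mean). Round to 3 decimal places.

n = 11, Σ = 5562, M = 505.6364
Σ(x−M)² = 44522.545; s = √(44522.545/10) = 66.7252
CV = 66.7252 / 505.6364 = 0.13196

0.132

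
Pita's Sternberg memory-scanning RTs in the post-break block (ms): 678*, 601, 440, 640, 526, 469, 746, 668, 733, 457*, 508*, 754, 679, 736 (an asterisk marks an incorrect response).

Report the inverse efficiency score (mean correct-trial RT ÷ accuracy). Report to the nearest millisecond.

Correct trials (n=11): 601, 440, 640, 526, 469, 746, 668, 733, 754, 679, 736
Mean correct RT = 6992/11 = 635.6364 ms
Proportion correct = 11/14
IES = 635.6364 / (11/14) = 808.992 ms

809 ms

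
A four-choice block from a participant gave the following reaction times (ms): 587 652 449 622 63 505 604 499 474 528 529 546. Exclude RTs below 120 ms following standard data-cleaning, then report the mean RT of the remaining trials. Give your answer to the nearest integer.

545 ms

Excluded: 63
Retained (n=11): Σ = 5995
Mean = 5995/11 = 545.0000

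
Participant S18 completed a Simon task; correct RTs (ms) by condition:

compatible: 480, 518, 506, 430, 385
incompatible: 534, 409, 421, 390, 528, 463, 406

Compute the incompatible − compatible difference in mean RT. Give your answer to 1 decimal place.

M(compatible) = 2319/5 = 463.800
M(incompatible) = 3151/7 = 450.143
Difference = 450.143 − 463.800 = -13.657 ms

-13.7 ms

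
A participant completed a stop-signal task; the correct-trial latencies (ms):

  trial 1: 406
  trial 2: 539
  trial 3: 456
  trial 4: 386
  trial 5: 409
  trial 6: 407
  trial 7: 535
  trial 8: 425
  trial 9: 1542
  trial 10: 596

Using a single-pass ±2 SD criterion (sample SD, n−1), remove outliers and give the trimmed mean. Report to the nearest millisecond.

462 ms

n = 10, ΣRT = 5701, M = 570.100
Σ(x−M)² = 1094908.90; s = √(1094908.90/9) = 348.793
Cutoffs: 570.100 ± 2·348.793 → [-127.5, 1267.7]
Outside: 1542 → excluded.
Retained (n=9): Σ = 4159, mean = 4159/9 = 462.111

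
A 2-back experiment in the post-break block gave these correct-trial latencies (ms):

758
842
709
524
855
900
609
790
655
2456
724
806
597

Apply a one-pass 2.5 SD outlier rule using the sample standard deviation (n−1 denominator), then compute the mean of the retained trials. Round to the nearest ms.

n = 13, ΣRT = 11225, M = 863.462
Σ(x−M)² = 2895617.23; s = √(2895617.23/12) = 491.224
Cutoffs: 863.462 ± 2.5·491.224 → [-364.6, 2091.5]
Outside: 2456 → excluded.
Retained (n=12): Σ = 8769, mean = 8769/12 = 730.750

731 ms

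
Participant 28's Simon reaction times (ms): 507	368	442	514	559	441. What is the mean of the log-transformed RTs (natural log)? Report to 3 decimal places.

6.148

ln(RT): 6.2285, 5.9081, 6.0913, 6.2422, 6.3261, 6.0890
Σ ln(RT) = 36.8853
Mean = 36.8853/6 = 6.14755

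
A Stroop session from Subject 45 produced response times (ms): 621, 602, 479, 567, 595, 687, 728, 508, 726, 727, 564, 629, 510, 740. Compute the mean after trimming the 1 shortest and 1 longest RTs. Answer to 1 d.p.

622.0 ms

Sorted: 479, 508, 510, 564, 567, 595, 602, 621, 629, 687, 726, 727, 728, 740
Drop lowest 1 (479) and highest 1 (740)
Remaining (n=12): Σ = 7464, mean = 7464/12 = 622.000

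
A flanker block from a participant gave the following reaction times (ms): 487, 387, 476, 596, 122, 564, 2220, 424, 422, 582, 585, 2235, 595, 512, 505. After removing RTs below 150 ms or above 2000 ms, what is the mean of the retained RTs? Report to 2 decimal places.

Excluded: 122, 2220, 2235
Retained (n=12): Σ = 6135
Mean = 6135/12 = 511.2500

511.25 ms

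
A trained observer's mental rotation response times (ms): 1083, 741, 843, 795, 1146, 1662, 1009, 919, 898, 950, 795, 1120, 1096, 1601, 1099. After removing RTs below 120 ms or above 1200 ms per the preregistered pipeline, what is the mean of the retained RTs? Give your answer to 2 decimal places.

Excluded: 1601, 1662
Retained (n=13): Σ = 12494
Mean = 12494/13 = 961.0769

961.08 ms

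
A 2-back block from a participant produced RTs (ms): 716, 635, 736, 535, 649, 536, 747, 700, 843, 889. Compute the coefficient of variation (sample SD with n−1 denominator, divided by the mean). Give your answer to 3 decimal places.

n = 10, Σ = 6986, M = 698.6000
Σ(x−M)² = 120858.400; s = √(120858.400/9) = 115.8823
CV = 115.8823 / 698.6000 = 0.16588

0.166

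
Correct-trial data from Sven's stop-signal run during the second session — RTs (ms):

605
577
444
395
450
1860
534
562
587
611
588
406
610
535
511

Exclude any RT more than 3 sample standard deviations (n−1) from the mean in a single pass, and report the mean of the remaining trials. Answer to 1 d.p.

529.6 ms

n = 15, ΣRT = 9275, M = 618.333
Σ(x−M)² = 1728089.33; s = √(1728089.33/14) = 351.333
Cutoffs: 618.333 ± 3·351.333 → [-435.7, 1672.3]
Outside: 1860 → excluded.
Retained (n=14): Σ = 7415, mean = 7415/14 = 529.643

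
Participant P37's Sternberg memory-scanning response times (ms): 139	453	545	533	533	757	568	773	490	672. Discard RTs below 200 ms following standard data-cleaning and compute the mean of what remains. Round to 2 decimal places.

Excluded: 139
Retained (n=9): Σ = 5324
Mean = 5324/9 = 591.5556

591.56 ms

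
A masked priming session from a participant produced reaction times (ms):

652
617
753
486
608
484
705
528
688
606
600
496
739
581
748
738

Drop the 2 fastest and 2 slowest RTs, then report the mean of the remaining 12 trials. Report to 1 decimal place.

629.8 ms

Sorted: 484, 486, 496, 528, 581, 600, 606, 608, 617, 652, 688, 705, 738, 739, 748, 753
Drop lowest 2 (484, 486) and highest 2 (748, 753)
Remaining (n=12): Σ = 7558, mean = 7558/12 = 629.833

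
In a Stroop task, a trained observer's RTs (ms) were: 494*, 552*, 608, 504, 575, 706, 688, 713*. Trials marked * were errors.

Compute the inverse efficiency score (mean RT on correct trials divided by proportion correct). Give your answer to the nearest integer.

986 ms

Correct trials (n=5): 608, 504, 575, 706, 688
Mean correct RT = 3081/5 = 616.2000 ms
Proportion correct = 5/8
IES = 616.2000 / (5/8) = 985.920 ms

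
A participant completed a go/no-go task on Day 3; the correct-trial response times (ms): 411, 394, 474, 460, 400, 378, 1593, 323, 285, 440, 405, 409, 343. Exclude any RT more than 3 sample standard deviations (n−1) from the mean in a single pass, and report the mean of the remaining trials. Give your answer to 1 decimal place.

n = 13, ΣRT = 6315, M = 485.769
Σ(x−M)² = 1361442.31; s = √(1361442.31/12) = 336.829
Cutoffs: 485.769 ± 3·336.829 → [-524.7, 1496.3]
Outside: 1593 → excluded.
Retained (n=12): Σ = 4722, mean = 4722/12 = 393.500

393.5 ms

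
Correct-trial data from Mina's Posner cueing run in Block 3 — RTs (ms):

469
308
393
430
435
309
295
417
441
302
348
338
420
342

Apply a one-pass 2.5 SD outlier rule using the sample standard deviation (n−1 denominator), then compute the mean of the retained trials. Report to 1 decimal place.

n = 14, ΣRT = 5247, M = 374.786
Σ(x−M)² = 47690.36; s = √(47690.36/13) = 60.568
Cutoffs: 374.786 ± 2.5·60.568 → [223.4, 526.2]
No RTs fall outside the cutoffs; all 14 retained. Mean = 5247/14 = 374.786

374.8 ms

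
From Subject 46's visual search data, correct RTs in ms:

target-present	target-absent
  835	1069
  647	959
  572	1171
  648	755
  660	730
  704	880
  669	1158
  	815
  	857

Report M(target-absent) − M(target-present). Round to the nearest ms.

256 ms

M(target-present) = 4735/7 = 676.429
M(target-absent) = 8394/9 = 932.667
Difference = 932.667 − 676.429 = 256.238 ms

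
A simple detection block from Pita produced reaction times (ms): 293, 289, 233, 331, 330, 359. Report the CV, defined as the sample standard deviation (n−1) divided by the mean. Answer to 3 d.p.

n = 6, Σ = 1835, M = 305.8333
Σ(x−M)² = 9796.833; s = √(9796.833/5) = 44.2647
CV = 44.2647 / 305.8333 = 0.14473

0.145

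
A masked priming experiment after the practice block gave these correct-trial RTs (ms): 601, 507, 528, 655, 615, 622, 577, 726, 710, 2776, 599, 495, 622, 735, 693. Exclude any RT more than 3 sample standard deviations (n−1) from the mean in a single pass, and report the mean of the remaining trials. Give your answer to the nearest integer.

n = 15, ΣRT = 11461, M = 764.067
Σ(x−M)² = 4415664.93; s = √(4415664.93/14) = 561.609
Cutoffs: 764.067 ± 3·561.609 → [-920.8, 2448.9]
Outside: 2776 → excluded.
Retained (n=14): Σ = 8685, mean = 8685/14 = 620.357

620 ms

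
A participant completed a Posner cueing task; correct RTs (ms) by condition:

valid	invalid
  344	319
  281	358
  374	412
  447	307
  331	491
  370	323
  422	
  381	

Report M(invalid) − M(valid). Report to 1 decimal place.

-0.4 ms

M(valid) = 2950/8 = 368.750
M(invalid) = 2210/6 = 368.333
Difference = 368.333 − 368.750 = -0.417 ms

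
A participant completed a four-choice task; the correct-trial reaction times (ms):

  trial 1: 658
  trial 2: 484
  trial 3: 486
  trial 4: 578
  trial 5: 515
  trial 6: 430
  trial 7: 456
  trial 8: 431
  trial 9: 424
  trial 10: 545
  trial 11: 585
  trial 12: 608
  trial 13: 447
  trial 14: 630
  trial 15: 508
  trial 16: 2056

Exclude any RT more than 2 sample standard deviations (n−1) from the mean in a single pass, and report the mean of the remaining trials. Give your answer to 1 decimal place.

519.0 ms

n = 16, ΣRT = 9841, M = 615.062
Σ(x−M)² = 2299090.94; s = √(2299090.94/15) = 391.501
Cutoffs: 615.062 ± 2·391.501 → [-167.9, 1398.1]
Outside: 2056 → excluded.
Retained (n=15): Σ = 7785, mean = 7785/15 = 519.000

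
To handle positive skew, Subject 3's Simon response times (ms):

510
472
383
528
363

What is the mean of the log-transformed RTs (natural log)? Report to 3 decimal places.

6.101

ln(RT): 6.2344, 6.1570, 5.9480, 6.2691, 5.8944
Σ ln(RT) = 30.5029
Mean = 30.5029/5 = 6.10058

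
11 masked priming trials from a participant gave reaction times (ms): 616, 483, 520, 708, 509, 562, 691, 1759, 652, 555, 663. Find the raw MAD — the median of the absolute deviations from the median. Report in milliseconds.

75 ms

Sorted: 483, 509, 520, 555, 562, 616, 652, 663, 691, 708, 1759 → median = 616
|x − 616|: 0, 133, 96, 92, 107, 54, 75, 1143, 36, 61, 47
Sorted deviations: 0, 36, 47, 54, 61, 75, 92, 96, 107, 133, 1143 → MAD = 75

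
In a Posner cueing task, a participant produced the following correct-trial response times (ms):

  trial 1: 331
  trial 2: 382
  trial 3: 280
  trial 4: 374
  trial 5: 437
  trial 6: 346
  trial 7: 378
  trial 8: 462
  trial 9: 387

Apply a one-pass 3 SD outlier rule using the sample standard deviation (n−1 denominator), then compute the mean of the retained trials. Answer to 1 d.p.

375.2 ms

n = 9, ΣRT = 3377, M = 375.222
Σ(x−M)² = 23417.56; s = √(23417.56/8) = 54.104
Cutoffs: 375.222 ± 3·54.104 → [212.9, 537.5]
No RTs fall outside the cutoffs; all 9 retained. Mean = 3377/9 = 375.222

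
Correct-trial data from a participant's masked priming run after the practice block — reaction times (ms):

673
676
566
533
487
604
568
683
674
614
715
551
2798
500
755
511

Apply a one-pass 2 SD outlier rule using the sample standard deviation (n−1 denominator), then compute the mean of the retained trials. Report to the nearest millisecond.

607 ms

n = 16, ΣRT = 11908, M = 744.250
Σ(x−M)² = 4598967.00; s = √(4598967.00/15) = 553.713
Cutoffs: 744.250 ± 2·553.713 → [-363.2, 1851.7]
Outside: 2798 → excluded.
Retained (n=15): Σ = 9110, mean = 9110/15 = 607.333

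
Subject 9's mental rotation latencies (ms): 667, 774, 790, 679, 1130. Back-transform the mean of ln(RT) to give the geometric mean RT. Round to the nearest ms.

ln(RT): 6.5028, 6.6516, 6.6720, 6.5206, 7.0300
Mean ln(RT) = 33.3770/5 = 6.67540
Geometric mean = exp(6.67540) = 792.66 ms

793 ms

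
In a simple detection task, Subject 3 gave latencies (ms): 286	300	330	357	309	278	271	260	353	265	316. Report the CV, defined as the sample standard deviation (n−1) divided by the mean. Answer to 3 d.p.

n = 11, Σ = 3325, M = 302.2727
Σ(x−M)² = 11584.182; s = √(11584.182/10) = 34.0355
CV = 34.0355 / 302.2727 = 0.11260

0.113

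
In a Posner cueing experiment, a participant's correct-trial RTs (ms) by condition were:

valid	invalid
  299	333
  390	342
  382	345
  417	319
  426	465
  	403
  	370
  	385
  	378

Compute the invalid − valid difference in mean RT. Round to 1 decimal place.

M(valid) = 1914/5 = 382.800
M(invalid) = 3340/9 = 371.111
Difference = 371.111 − 382.800 = -11.689 ms

-11.7 ms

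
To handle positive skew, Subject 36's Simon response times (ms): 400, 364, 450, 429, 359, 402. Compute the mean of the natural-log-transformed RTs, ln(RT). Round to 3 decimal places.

ln(RT): 5.9915, 5.8972, 6.1092, 6.0615, 5.8833, 5.9965
Σ ln(RT) = 35.9391
Mean = 35.9391/6 = 5.98985

5.990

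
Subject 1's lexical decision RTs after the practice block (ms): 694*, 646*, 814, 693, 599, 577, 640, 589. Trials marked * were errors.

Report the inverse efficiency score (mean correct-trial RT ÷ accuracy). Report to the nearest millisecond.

Correct trials (n=6): 814, 693, 599, 577, 640, 589
Mean correct RT = 3912/6 = 652.0000 ms
Proportion correct = 6/8
IES = 652.0000 / (6/8) = 869.333 ms

869 ms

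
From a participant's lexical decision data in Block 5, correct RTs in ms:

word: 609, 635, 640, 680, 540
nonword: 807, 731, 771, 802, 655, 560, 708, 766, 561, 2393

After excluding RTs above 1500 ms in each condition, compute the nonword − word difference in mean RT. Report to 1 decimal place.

nonword: exclude 2393
M(word) = 3104/5 = 620.800
M(nonword) = 6361/9 = 706.778
Difference = 706.778 − 620.800 = 85.978 ms

86.0 ms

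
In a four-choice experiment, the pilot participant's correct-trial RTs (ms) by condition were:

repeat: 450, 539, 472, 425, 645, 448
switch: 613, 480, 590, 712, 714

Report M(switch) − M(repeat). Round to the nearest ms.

125 ms

M(repeat) = 2979/6 = 496.500
M(switch) = 3109/5 = 621.800
Difference = 621.800 − 496.500 = 125.300 ms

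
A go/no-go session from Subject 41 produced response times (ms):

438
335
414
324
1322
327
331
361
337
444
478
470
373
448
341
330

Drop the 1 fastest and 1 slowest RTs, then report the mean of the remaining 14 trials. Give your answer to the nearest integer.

Sorted: 324, 327, 330, 331, 335, 337, 341, 361, 373, 414, 438, 444, 448, 470, 478, 1322
Drop lowest 1 (324) and highest 1 (1322)
Remaining (n=14): Σ = 5427, mean = 5427/14 = 387.643

388 ms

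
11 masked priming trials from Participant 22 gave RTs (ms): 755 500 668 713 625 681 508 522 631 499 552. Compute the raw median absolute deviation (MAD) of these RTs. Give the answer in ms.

88 ms

Sorted: 499, 500, 508, 522, 552, 625, 631, 668, 681, 713, 755 → median = 625
|x − 625|: 130, 125, 43, 88, 0, 56, 117, 103, 6, 126, 73
Sorted deviations: 0, 6, 43, 56, 73, 88, 103, 117, 125, 126, 130 → MAD = 88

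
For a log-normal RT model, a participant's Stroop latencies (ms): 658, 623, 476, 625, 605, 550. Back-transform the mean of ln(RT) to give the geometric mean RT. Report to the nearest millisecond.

ln(RT): 6.4892, 6.4345, 6.1654, 6.4378, 6.4052, 6.3099
Mean ln(RT) = 38.2421/6 = 6.37368
Geometric mean = exp(6.37368) = 586.21 ms

586 ms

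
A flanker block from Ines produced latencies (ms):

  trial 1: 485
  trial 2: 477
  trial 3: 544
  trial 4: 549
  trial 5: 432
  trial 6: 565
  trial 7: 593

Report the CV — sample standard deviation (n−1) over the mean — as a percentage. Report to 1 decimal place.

11.0%

n = 7, Σ = 3645, M = 520.7143
Σ(x−M)² = 19585.429; s = √(19585.429/6) = 57.1335
CV = 57.1335 / 520.7143 = 0.10972 = 10.972%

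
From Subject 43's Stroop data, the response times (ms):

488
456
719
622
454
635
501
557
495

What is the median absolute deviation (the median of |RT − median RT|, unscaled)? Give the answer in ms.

Sorted: 454, 456, 488, 495, 501, 557, 622, 635, 719 → median = 501
|x − 501|: 13, 45, 218, 121, 47, 134, 0, 56, 6
Sorted deviations: 0, 6, 13, 45, 47, 56, 121, 134, 218 → MAD = 47

47 ms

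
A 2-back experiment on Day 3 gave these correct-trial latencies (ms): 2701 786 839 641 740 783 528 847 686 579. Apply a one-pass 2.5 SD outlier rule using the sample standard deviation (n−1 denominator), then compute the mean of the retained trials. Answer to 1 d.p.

n = 10, ΣRT = 9130, M = 913.000
Σ(x−M)² = 3655028.00; s = √(3655028.00/9) = 637.271
Cutoffs: 913.000 ± 2.5·637.271 → [-680.2, 2506.2]
Outside: 2701 → excluded.
Retained (n=9): Σ = 6429, mean = 6429/9 = 714.333

714.3 ms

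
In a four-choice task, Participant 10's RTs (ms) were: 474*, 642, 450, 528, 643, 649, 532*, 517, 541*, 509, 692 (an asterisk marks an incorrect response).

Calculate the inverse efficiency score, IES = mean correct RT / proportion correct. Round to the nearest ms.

796 ms

Correct trials (n=8): 642, 450, 528, 643, 649, 517, 509, 692
Mean correct RT = 4630/8 = 578.7500 ms
Proportion correct = 8/11
IES = 578.7500 / (8/11) = 795.781 ms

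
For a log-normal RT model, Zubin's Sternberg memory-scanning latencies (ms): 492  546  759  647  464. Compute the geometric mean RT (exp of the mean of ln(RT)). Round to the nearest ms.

ln(RT): 6.1985, 6.3026, 6.6320, 6.4723, 6.1399
Mean ln(RT) = 31.7453/5 = 6.34907
Geometric mean = exp(6.34907) = 571.96 ms

572 ms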